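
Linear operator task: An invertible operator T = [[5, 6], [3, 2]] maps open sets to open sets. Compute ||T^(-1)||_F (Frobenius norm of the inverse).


det(T) = 5*2 - 6*3 = -8
T^(-1) = (1/-8) * [[2, -6], [-3, 5]] = [[-0.2500, 0.7500], [0.3750, -0.6250]]
||T^(-1)||_F^2 = (-0.2500)^2 + 0.7500^2 + 0.3750^2 + (-0.6250)^2 = 1.1562
||T^(-1)||_F = sqrt(1.1562) = 1.0753

1.0753


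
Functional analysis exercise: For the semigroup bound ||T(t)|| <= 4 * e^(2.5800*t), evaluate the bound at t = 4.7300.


||T(4.7300)|| <= 4 * exp(2.5800 * 4.7300)
= 4 * exp(12.2034)
= 4 * 199466.1846
= 797864.7382

797864.7382


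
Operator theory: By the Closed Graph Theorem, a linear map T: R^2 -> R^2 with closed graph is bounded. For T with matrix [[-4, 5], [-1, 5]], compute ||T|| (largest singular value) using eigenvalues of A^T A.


A^T A = [[17, -25], [-25, 50]]
trace(A^T A) = 67, det(A^T A) = 225
discriminant = 67^2 - 4*225 = 3589
Largest eigenvalue of A^T A = (trace + sqrt(disc))/2 = 63.4541
||T|| = sqrt(63.4541) = 7.9658

7.9658


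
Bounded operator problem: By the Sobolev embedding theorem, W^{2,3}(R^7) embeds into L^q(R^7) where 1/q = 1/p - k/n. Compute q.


Using the Sobolev embedding formula: 1/q = 1/p - k/n
1/q = 1/3 - 2/7 = 1/21
q = 1/(1/21) = 21

21.0000


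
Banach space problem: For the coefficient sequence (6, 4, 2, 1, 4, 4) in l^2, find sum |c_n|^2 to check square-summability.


sum |c_n|^2 = 6^2 + 4^2 + 2^2 + 1^2 + 4^2 + 4^2
= 36 + 16 + 4 + 1 + 16 + 16
= 89

89


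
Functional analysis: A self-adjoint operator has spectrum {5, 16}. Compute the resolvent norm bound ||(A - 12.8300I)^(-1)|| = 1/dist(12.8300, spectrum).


dist(12.8300, {5, 16}) = min(|12.8300 - 5|, |12.8300 - 16|)
= min(7.8300, 3.1700) = 3.1700
Resolvent bound = 1/3.1700 = 0.3155

0.3155


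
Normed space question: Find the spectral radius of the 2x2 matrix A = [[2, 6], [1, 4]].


For a 2x2 matrix, eigenvalues satisfy lambda^2 - (trace)*lambda + det = 0
trace = 2 + 4 = 6
det = 2*4 - 6*1 = 2
discriminant = 6^2 - 4*(2) = 28
spectral radius = max |eigenvalue| = 5.6458

5.6458


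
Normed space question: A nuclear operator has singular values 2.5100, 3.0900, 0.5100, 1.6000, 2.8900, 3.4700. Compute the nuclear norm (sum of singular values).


The nuclear norm is the sum of all singular values.
||T||_1 = 2.5100 + 3.0900 + 0.5100 + 1.6000 + 2.8900 + 3.4700
= 14.0700

14.0700


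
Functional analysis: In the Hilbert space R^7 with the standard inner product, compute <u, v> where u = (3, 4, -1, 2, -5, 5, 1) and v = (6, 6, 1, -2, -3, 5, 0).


Computing the standard inner product <u, v> = sum u_i * v_i
= 3*6 + 4*6 + -1*1 + 2*-2 + -5*-3 + 5*5 + 1*0
= 18 + 24 + -1 + -4 + 15 + 25 + 0
= 77

77


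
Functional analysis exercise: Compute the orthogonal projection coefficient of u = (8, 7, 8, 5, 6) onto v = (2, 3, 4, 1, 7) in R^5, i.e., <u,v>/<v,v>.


Computing <u,v> = 8*2 + 7*3 + 8*4 + 5*1 + 6*7 = 116
Computing <v,v> = 2^2 + 3^2 + 4^2 + 1^2 + 7^2 = 79
Projection coefficient = 116/79 = 1.4684

1.4684


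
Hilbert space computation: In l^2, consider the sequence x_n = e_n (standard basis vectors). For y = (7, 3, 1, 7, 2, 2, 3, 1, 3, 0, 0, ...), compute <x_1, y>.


x_1 = e_1 is the standard basis vector with 1 in position 1.
<x_1, y> = y_1 = 7
As n -> infinity, <x_n, y> -> 0, confirming weak convergence of (x_n) to 0.

7


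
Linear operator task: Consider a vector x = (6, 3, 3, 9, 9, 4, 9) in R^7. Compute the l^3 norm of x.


The l^3 norm = (sum |x_i|^3)^(1/3)
Sum of 3th powers = 216 + 27 + 27 + 729 + 729 + 64 + 729 = 2521
||x||_3 = (2521)^(1/3) = 13.6100

13.6100


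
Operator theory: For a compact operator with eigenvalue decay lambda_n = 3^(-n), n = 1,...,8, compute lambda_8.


The eigenvalue formula gives lambda_8 = 1/3^8
= 1/6561
= 1.5242e-04

1.5242e-04


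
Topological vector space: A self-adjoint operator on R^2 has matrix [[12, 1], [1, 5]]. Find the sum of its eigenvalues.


For a self-adjoint (symmetric) matrix, the eigenvalues are real.
The sum of eigenvalues equals the trace of the matrix.
trace = 12 + 5 = 17

17


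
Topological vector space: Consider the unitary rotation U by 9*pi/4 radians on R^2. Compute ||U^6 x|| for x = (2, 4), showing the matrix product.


U is a rotation by theta = 9*pi/4
U^6 = rotation by 6*theta = 54*pi/4 = 6*pi/4 (mod 2*pi)
cos(6*pi/4) = 0.0000, sin(6*pi/4) = -1.0000
U^6 x = (0.0000 * 2 - -1.0000 * 4, -1.0000 * 2 + 0.0000 * 4)
= (4.0000, -2.0000)
||U^6 x|| = sqrt(4.0000^2 + (-2.0000)^2) = sqrt(20.0000) = 4.4721

4.4721


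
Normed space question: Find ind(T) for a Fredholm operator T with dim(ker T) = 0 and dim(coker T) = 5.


The Fredholm index is defined as ind(T) = dim(ker T) - dim(coker T)
= 0 - 5
= -5

-5


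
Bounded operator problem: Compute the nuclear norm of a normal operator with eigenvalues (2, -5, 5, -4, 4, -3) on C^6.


For a normal operator, singular values equal |eigenvalues|.
Trace norm = sum |lambda_i| = 2 + 5 + 5 + 4 + 4 + 3
= 23

23


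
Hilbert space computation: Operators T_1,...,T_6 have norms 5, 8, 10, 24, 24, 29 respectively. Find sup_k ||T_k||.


By the Uniform Boundedness Principle, the supremum of norms is finite.
sup_k ||T_k|| = max(5, 8, 10, 24, 24, 29) = 29

29


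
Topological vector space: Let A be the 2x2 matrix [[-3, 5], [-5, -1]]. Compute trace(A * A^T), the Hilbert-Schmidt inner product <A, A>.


trace(A * A^T) = sum of squares of all entries
= (-3)^2 + 5^2 + (-5)^2 + (-1)^2
= 9 + 25 + 25 + 1
= 60

60


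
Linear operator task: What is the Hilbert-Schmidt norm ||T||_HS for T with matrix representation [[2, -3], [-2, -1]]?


The Hilbert-Schmidt norm is sqrt(sum of squares of all entries).
Sum of squares = 2^2 + (-3)^2 + (-2)^2 + (-1)^2
= 4 + 9 + 4 + 1 = 18
||T||_HS = sqrt(18) = 4.2426

4.2426


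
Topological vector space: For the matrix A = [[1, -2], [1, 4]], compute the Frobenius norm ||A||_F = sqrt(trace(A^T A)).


||A||_F^2 = sum a_ij^2
= 1^2 + (-2)^2 + 1^2 + 4^2
= 1 + 4 + 1 + 16 = 22
||A||_F = sqrt(22) = 4.6904

4.6904


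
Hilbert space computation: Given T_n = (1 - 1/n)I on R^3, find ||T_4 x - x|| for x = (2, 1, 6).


T_4 x - x = (1 - 1/4)x - x = -x/4
||x|| = sqrt(41) = 6.4031
||T_4 x - x|| = ||x||/4 = 6.4031/4 = 1.6008

1.6008


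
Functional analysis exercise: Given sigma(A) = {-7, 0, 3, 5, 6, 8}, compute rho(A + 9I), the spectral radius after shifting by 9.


Spectrum of A + 9I = {2, 9, 12, 14, 15, 17}
Spectral radius = max |lambda| over the shifted spectrum
= max(2, 9, 12, 14, 15, 17) = 17

17


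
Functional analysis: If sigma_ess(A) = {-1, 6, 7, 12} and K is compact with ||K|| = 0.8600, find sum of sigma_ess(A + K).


By Weyl's theorem, the essential spectrum is invariant under compact perturbations.
sigma_ess(A + K) = sigma_ess(A) = {-1, 6, 7, 12}
Sum = -1 + 6 + 7 + 12 = 24

24


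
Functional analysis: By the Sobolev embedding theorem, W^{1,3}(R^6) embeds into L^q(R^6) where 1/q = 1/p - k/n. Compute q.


Using the Sobolev embedding formula: 1/q = 1/p - k/n
1/q = 1/3 - 1/6 = 1/6
q = 1/(1/6) = 6

6.0000


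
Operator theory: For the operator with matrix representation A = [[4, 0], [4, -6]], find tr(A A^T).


trace(A * A^T) = sum of squares of all entries
= 4^2 + 0^2 + 4^2 + (-6)^2
= 16 + 0 + 16 + 36
= 68

68


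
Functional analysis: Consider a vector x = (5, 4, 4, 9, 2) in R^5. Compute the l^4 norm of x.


The l^4 norm = (sum |x_i|^4)^(1/4)
Sum of 4th powers = 625 + 256 + 256 + 6561 + 16 = 7714
||x||_4 = (7714)^(1/4) = 9.3717

9.3717


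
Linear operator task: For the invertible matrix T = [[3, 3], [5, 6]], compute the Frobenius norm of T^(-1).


det(T) = 3*6 - 3*5 = 3
T^(-1) = (1/3) * [[6, -3], [-5, 3]] = [[2.0000, -1.0000], [-1.6667, 1.0000]]
||T^(-1)||_F^2 = 2.0000^2 + (-1.0000)^2 + (-1.6667)^2 + 1.0000^2 = 8.7778
||T^(-1)||_F = sqrt(8.7778) = 2.9627

2.9627


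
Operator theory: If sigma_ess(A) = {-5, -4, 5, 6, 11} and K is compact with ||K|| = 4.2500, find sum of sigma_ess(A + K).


By Weyl's theorem, the essential spectrum is invariant under compact perturbations.
sigma_ess(A + K) = sigma_ess(A) = {-5, -4, 5, 6, 11}
Sum = -5 + -4 + 5 + 6 + 11 = 13

13


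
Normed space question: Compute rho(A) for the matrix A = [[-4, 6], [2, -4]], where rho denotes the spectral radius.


For a 2x2 matrix, eigenvalues satisfy lambda^2 - (trace)*lambda + det = 0
trace = -4 + -4 = -8
det = -4*-4 - 6*2 = 4
discriminant = (-8)^2 - 4*(4) = 48
spectral radius = max |eigenvalue| = 7.4641

7.4641


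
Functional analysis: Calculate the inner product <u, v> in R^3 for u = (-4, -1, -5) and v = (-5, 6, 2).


Computing the standard inner product <u, v> = sum u_i * v_i
= -4*-5 + -1*6 + -5*2
= 20 + -6 + -10
= 4

4


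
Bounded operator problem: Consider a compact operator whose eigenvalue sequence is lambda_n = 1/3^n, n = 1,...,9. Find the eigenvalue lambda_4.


The eigenvalue formula gives lambda_4 = 1/3^4
= 1/81
= 0.0123

0.0123


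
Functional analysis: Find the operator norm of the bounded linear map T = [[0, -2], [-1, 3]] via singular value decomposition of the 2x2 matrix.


A^T A = [[1, -3], [-3, 13]]
trace(A^T A) = 14, det(A^T A) = 4
discriminant = 14^2 - 4*4 = 180
Largest eigenvalue of A^T A = (trace + sqrt(disc))/2 = 13.7082
||T|| = sqrt(13.7082) = 3.7025

3.7025


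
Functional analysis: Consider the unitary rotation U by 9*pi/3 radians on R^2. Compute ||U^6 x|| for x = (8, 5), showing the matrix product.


U is a rotation by theta = 9*pi/3
U^6 = rotation by 6*theta = 54*pi/3 = 0*pi/3 (mod 2*pi)
cos(0*pi/3) = 1.0000, sin(0*pi/3) = 0.0000
U^6 x = (1.0000 * 8 - 0.0000 * 5, 0.0000 * 8 + 1.0000 * 5)
= (8.0000, 5.0000)
||U^6 x|| = sqrt(8.0000^2 + 5.0000^2) = sqrt(89.0000) = 9.4340

9.4340


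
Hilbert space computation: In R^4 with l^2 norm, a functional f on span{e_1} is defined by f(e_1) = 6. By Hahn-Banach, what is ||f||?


The norm of f is given by ||f|| = sup_{||x||=1} |f(x)|.
On span{e_1}, ||e_1|| = 1, so ||f|| = |f(e_1)| / ||e_1||
= |6| / 1 = 6.0000

6.0000


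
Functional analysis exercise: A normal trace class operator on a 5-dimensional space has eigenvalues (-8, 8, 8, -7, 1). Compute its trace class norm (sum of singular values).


For a normal operator, singular values equal |eigenvalues|.
Trace norm = sum |lambda_i| = 8 + 8 + 8 + 7 + 1
= 32

32


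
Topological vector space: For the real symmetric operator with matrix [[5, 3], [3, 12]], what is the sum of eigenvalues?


For a self-adjoint (symmetric) matrix, the eigenvalues are real.
The sum of eigenvalues equals the trace of the matrix.
trace = 5 + 12 = 17

17


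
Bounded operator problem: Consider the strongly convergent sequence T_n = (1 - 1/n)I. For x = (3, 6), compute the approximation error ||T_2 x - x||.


T_2 x - x = (1 - 1/2)x - x = -x/2
||x|| = sqrt(45) = 6.7082
||T_2 x - x|| = ||x||/2 = 6.7082/2 = 3.3541

3.3541


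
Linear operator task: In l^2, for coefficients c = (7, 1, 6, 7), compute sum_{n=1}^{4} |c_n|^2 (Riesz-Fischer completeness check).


sum |c_n|^2 = 7^2 + 1^2 + 6^2 + 7^2
= 49 + 1 + 36 + 49
= 135

135


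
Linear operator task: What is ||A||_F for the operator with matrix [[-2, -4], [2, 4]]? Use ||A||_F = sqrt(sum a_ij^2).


||A||_F^2 = sum a_ij^2
= (-2)^2 + (-4)^2 + 2^2 + 4^2
= 4 + 16 + 4 + 16 = 40
||A||_F = sqrt(40) = 6.3246

6.3246


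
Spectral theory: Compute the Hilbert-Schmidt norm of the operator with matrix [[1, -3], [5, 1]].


The Hilbert-Schmidt norm is sqrt(sum of squares of all entries).
Sum of squares = 1^2 + (-3)^2 + 5^2 + 1^2
= 1 + 9 + 25 + 1 = 36
||T||_HS = sqrt(36) = 6.0000

6.0000


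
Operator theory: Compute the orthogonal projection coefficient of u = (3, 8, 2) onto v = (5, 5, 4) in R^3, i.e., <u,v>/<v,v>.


Computing <u,v> = 3*5 + 8*5 + 2*4 = 63
Computing <v,v> = 5^2 + 5^2 + 4^2 = 66
Projection coefficient = 63/66 = 0.9545

0.9545


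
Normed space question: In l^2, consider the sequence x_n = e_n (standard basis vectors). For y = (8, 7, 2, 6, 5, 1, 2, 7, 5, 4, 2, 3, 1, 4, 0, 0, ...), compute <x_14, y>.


x_14 = e_14 is the standard basis vector with 1 in position 14.
<x_14, y> = y_14 = 4
As n -> infinity, <x_n, y> -> 0, confirming weak convergence of (x_n) to 0.

4


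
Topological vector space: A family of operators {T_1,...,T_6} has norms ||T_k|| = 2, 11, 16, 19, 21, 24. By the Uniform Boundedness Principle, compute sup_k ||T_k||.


By the Uniform Boundedness Principle, the supremum of norms is finite.
sup_k ||T_k|| = max(2, 11, 16, 19, 21, 24) = 24

24


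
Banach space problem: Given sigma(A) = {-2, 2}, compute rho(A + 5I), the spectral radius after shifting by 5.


Spectrum of A + 5I = {3, 7}
Spectral radius = max |lambda| over the shifted spectrum
= max(3, 7) = 7

7


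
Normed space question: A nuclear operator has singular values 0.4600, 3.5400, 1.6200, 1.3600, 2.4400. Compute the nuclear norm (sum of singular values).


The nuclear norm is the sum of all singular values.
||T||_1 = 0.4600 + 3.5400 + 1.6200 + 1.3600 + 2.4400
= 9.4200

9.4200


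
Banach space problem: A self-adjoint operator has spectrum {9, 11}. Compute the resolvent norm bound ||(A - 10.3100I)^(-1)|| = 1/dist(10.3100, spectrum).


dist(10.3100, {9, 11}) = min(|10.3100 - 9|, |10.3100 - 11|)
= min(1.3100, 0.6900) = 0.6900
Resolvent bound = 1/0.6900 = 1.4493

1.4493


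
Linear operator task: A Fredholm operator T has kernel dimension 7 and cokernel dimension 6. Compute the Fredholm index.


The Fredholm index is defined as ind(T) = dim(ker T) - dim(coker T)
= 7 - 6
= 1

1


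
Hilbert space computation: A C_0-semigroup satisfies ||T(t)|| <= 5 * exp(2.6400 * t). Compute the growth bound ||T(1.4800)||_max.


||T(1.4800)|| <= 5 * exp(2.6400 * 1.4800)
= 5 * exp(3.9072)
= 5 * 49.7594
= 248.7972

248.7972


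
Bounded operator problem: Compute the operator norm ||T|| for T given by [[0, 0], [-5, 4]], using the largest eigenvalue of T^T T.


A^T A = [[25, -20], [-20, 16]]
trace(A^T A) = 41, det(A^T A) = 0
discriminant = 41^2 - 4*0 = 1681
Largest eigenvalue of A^T A = (trace + sqrt(disc))/2 = 41.0000
||T|| = sqrt(41.0000) = 6.4031

6.4031


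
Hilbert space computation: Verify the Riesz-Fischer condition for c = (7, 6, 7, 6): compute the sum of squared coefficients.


sum |c_n|^2 = 7^2 + 6^2 + 7^2 + 6^2
= 49 + 36 + 49 + 36
= 170

170


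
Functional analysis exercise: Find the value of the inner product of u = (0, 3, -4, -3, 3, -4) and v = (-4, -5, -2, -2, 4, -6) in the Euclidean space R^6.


Computing the standard inner product <u, v> = sum u_i * v_i
= 0*-4 + 3*-5 + -4*-2 + -3*-2 + 3*4 + -4*-6
= 0 + -15 + 8 + 6 + 12 + 24
= 35

35


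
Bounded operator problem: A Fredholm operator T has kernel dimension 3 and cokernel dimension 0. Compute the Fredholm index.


The Fredholm index is defined as ind(T) = dim(ker T) - dim(coker T)
= 3 - 0
= 3

3


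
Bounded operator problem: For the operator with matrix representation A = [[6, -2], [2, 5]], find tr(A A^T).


trace(A * A^T) = sum of squares of all entries
= 6^2 + (-2)^2 + 2^2 + 5^2
= 36 + 4 + 4 + 25
= 69

69


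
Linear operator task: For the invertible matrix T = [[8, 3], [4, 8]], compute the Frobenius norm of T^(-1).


det(T) = 8*8 - 3*4 = 52
T^(-1) = (1/52) * [[8, -3], [-4, 8]] = [[0.1538, -0.0577], [-0.0769, 0.1538]]
||T^(-1)||_F^2 = 0.1538^2 + (-0.0577)^2 + (-0.0769)^2 + 0.1538^2 = 0.0566
||T^(-1)||_F = sqrt(0.0566) = 0.2379

0.2379


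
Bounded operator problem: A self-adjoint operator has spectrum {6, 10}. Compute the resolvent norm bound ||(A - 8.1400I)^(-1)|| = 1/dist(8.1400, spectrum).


dist(8.1400, {6, 10}) = min(|8.1400 - 6|, |8.1400 - 10|)
= min(2.1400, 1.8600) = 1.8600
Resolvent bound = 1/1.8600 = 0.5376

0.5376


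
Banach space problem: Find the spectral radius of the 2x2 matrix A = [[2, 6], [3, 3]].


For a 2x2 matrix, eigenvalues satisfy lambda^2 - (trace)*lambda + det = 0
trace = 2 + 3 = 5
det = 2*3 - 6*3 = -12
discriminant = 5^2 - 4*(-12) = 73
spectral radius = max |eigenvalue| = 6.7720

6.7720


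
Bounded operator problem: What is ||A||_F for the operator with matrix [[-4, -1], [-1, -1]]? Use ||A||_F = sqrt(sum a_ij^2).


||A||_F^2 = sum a_ij^2
= (-4)^2 + (-1)^2 + (-1)^2 + (-1)^2
= 16 + 1 + 1 + 1 = 19
||A||_F = sqrt(19) = 4.3589

4.3589


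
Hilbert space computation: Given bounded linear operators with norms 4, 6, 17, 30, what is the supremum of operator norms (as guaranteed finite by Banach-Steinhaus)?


By the Uniform Boundedness Principle, the supremum of norms is finite.
sup_k ||T_k|| = max(4, 6, 17, 30) = 30

30


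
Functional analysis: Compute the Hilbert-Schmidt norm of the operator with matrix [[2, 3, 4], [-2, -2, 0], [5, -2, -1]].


The Hilbert-Schmidt norm is sqrt(sum of squares of all entries).
Sum of squares = 2^2 + 3^2 + 4^2 + (-2)^2 + (-2)^2 + 0^2 + 5^2 + (-2)^2 + (-1)^2
= 4 + 9 + 16 + 4 + 4 + 0 + 25 + 4 + 1 = 67
||T||_HS = sqrt(67) = 8.1854

8.1854


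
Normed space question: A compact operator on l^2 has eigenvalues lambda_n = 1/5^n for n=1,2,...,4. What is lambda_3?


The eigenvalue formula gives lambda_3 = 1/5^3
= 1/125
= 0.0080

0.0080


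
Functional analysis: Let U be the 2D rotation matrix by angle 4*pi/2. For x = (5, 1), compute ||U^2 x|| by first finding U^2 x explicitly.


U is a rotation by theta = 4*pi/2
U^2 = rotation by 2*theta = 8*pi/2 = 0*pi/2 (mod 2*pi)
cos(0*pi/2) = 1.0000, sin(0*pi/2) = 0.0000
U^2 x = (1.0000 * 5 - 0.0000 * 1, 0.0000 * 5 + 1.0000 * 1)
= (5.0000, 1.0000)
||U^2 x|| = sqrt(5.0000^2 + 1.0000^2) = sqrt(26.0000) = 5.0990

5.0990


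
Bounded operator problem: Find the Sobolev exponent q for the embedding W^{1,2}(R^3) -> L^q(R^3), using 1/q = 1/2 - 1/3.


Using the Sobolev embedding formula: 1/q = 1/p - k/n
1/q = 1/2 - 1/3 = 1/6
q = 1/(1/6) = 6

6.0000


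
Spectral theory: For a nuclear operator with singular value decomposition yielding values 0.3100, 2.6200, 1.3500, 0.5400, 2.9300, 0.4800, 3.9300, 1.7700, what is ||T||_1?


The nuclear norm is the sum of all singular values.
||T||_1 = 0.3100 + 2.6200 + 1.3500 + 0.5400 + 2.9300 + 0.4800 + 3.9300 + 1.7700
= 13.9300

13.9300


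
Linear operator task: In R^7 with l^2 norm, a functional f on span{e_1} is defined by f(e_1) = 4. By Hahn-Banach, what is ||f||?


The norm of f is given by ||f|| = sup_{||x||=1} |f(x)|.
On span{e_1}, ||e_1|| = 1, so ||f|| = |f(e_1)| / ||e_1||
= |4| / 1 = 4.0000

4.0000


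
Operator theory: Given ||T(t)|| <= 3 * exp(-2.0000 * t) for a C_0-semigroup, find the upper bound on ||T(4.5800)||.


||T(4.5800)|| <= 3 * exp(-2.0000 * 4.5800)
= 3 * exp(-9.1600)
= 3 * 1.0516e-04
= 3.1549e-04

3.1549e-04


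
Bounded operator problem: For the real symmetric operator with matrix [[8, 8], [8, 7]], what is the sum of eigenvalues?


For a self-adjoint (symmetric) matrix, the eigenvalues are real.
The sum of eigenvalues equals the trace of the matrix.
trace = 8 + 7 = 15

15


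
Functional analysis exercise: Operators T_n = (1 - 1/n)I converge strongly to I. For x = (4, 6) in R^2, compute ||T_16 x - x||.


T_16 x - x = (1 - 1/16)x - x = -x/16
||x|| = sqrt(52) = 7.2111
||T_16 x - x|| = ||x||/16 = 7.2111/16 = 0.4507

0.4507


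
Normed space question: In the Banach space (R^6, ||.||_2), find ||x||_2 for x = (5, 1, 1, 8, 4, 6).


The l^2 norm = (sum |x_i|^2)^(1/2)
Sum of 2th powers = 25 + 1 + 1 + 64 + 16 + 36 = 143
||x||_2 = (143)^(1/2) = 11.9583

11.9583


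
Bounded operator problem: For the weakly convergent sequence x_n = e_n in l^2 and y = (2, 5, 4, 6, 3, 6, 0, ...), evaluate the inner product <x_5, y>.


x_5 = e_5 is the standard basis vector with 1 in position 5.
<x_5, y> = y_5 = 3
As n -> infinity, <x_n, y> -> 0, confirming weak convergence of (x_n) to 0.

3


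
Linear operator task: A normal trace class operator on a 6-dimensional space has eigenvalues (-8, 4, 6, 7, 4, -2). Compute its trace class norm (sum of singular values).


For a normal operator, singular values equal |eigenvalues|.
Trace norm = sum |lambda_i| = 8 + 4 + 6 + 7 + 4 + 2
= 31

31


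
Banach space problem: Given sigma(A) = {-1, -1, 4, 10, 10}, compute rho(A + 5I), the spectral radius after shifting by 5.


Spectrum of A + 5I = {4, 4, 9, 15, 15}
Spectral radius = max |lambda| over the shifted spectrum
= max(4, 4, 9, 15, 15) = 15

15


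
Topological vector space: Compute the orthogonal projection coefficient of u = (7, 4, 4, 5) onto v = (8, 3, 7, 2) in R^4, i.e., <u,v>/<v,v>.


Computing <u,v> = 7*8 + 4*3 + 4*7 + 5*2 = 106
Computing <v,v> = 8^2 + 3^2 + 7^2 + 2^2 = 126
Projection coefficient = 106/126 = 0.8413

0.8413


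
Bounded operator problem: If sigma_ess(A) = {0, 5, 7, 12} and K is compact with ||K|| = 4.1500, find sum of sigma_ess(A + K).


By Weyl's theorem, the essential spectrum is invariant under compact perturbations.
sigma_ess(A + K) = sigma_ess(A) = {0, 5, 7, 12}
Sum = 0 + 5 + 7 + 12 = 24

24


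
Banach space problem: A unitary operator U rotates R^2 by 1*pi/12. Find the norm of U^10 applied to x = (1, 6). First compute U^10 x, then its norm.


U is a rotation by theta = 1*pi/12
U^10 = rotation by 10*theta = 10*pi/12
cos(10*pi/12) = -0.8660, sin(10*pi/12) = 0.5000
U^10 x = (-0.8660 * 1 - 0.5000 * 6, 0.5000 * 1 + -0.8660 * 6)
= (-3.8660, -4.6962)
||U^10 x|| = sqrt((-3.8660)^2 + (-4.6962)^2) = sqrt(37.0000) = 6.0828

6.0828


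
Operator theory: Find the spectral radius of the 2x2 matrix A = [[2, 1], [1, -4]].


For a 2x2 matrix, eigenvalues satisfy lambda^2 - (trace)*lambda + det = 0
trace = 2 + -4 = -2
det = 2*-4 - 1*1 = -9
discriminant = (-2)^2 - 4*(-9) = 40
spectral radius = max |eigenvalue| = 4.1623

4.1623


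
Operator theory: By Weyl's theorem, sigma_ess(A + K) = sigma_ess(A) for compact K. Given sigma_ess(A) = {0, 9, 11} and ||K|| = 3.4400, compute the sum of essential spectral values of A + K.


By Weyl's theorem, the essential spectrum is invariant under compact perturbations.
sigma_ess(A + K) = sigma_ess(A) = {0, 9, 11}
Sum = 0 + 9 + 11 = 20

20


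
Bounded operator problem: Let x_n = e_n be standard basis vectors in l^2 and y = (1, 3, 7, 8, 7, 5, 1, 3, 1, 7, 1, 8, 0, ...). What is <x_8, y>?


x_8 = e_8 is the standard basis vector with 1 in position 8.
<x_8, y> = y_8 = 3
As n -> infinity, <x_n, y> -> 0, confirming weak convergence of (x_n) to 0.

3


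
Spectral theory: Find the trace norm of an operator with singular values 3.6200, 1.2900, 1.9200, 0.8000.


The nuclear norm is the sum of all singular values.
||T||_1 = 3.6200 + 1.2900 + 1.9200 + 0.8000
= 7.6300

7.6300


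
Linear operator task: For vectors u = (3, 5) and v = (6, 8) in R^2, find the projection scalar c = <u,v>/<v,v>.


Computing <u,v> = 3*6 + 5*8 = 58
Computing <v,v> = 6^2 + 8^2 = 100
Projection coefficient = 58/100 = 0.5800

0.5800


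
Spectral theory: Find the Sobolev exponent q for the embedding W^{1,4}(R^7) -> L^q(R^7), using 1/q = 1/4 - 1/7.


Using the Sobolev embedding formula: 1/q = 1/p - k/n
1/q = 1/4 - 1/7 = 3/28
q = 1/(3/28) = 28/3 = 9.3333

9.3333


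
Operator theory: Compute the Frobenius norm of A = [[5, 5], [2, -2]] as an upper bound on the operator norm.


||A||_F^2 = sum a_ij^2
= 5^2 + 5^2 + 2^2 + (-2)^2
= 25 + 25 + 4 + 4 = 58
||A||_F = sqrt(58) = 7.6158

7.6158


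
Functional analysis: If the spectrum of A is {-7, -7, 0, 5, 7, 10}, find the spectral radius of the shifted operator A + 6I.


Spectrum of A + 6I = {-1, -1, 6, 11, 13, 16}
Spectral radius = max |lambda| over the shifted spectrum
= max(1, 1, 6, 11, 13, 16) = 16

16


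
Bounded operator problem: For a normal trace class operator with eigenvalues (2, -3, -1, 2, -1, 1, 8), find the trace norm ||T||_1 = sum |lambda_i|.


For a normal operator, singular values equal |eigenvalues|.
Trace norm = sum |lambda_i| = 2 + 3 + 1 + 2 + 1 + 1 + 8
= 18

18


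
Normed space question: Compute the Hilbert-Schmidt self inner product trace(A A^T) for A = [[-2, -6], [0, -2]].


trace(A * A^T) = sum of squares of all entries
= (-2)^2 + (-6)^2 + 0^2 + (-2)^2
= 4 + 36 + 0 + 4
= 44

44


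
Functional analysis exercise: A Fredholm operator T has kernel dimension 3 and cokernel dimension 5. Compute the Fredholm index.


The Fredholm index is defined as ind(T) = dim(ker T) - dim(coker T)
= 3 - 5
= -2

-2


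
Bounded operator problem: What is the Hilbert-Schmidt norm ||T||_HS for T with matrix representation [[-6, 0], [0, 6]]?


The Hilbert-Schmidt norm is sqrt(sum of squares of all entries).
Sum of squares = (-6)^2 + 0^2 + 0^2 + 6^2
= 36 + 0 + 0 + 36 = 72
||T||_HS = sqrt(72) = 8.4853

8.4853


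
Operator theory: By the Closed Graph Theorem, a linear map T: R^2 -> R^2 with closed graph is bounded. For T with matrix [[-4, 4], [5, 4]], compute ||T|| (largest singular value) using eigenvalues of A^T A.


A^T A = [[41, 4], [4, 32]]
trace(A^T A) = 73, det(A^T A) = 1296
discriminant = 73^2 - 4*1296 = 145
Largest eigenvalue of A^T A = (trace + sqrt(disc))/2 = 42.5208
||T|| = sqrt(42.5208) = 6.5208

6.5208


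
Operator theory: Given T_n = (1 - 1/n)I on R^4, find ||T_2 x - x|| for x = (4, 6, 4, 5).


T_2 x - x = (1 - 1/2)x - x = -x/2
||x|| = sqrt(93) = 9.6437
||T_2 x - x|| = ||x||/2 = 9.6437/2 = 4.8218

4.8218


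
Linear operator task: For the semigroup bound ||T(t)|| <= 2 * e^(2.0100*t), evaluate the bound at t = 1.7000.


||T(1.7000)|| <= 2 * exp(2.0100 * 1.7000)
= 2 * exp(3.4170)
= 2 * 30.4778
= 60.9557

60.9557


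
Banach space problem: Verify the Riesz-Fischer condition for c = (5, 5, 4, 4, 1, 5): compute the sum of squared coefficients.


sum |c_n|^2 = 5^2 + 5^2 + 4^2 + 4^2 + 1^2 + 5^2
= 25 + 25 + 16 + 16 + 1 + 25
= 108

108


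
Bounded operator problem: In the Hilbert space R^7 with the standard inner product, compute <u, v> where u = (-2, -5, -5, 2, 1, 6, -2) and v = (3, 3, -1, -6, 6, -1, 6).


Computing the standard inner product <u, v> = sum u_i * v_i
= -2*3 + -5*3 + -5*-1 + 2*-6 + 1*6 + 6*-1 + -2*6
= -6 + -15 + 5 + -12 + 6 + -6 + -12
= -40

-40


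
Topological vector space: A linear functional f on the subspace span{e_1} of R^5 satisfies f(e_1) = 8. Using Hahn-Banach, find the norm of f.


The norm of f is given by ||f|| = sup_{||x||=1} |f(x)|.
On span{e_1}, ||e_1|| = 1, so ||f|| = |f(e_1)| / ||e_1||
= |8| / 1 = 8.0000

8.0000


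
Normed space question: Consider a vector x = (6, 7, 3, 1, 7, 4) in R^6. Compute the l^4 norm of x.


The l^4 norm = (sum |x_i|^4)^(1/4)
Sum of 4th powers = 1296 + 2401 + 81 + 1 + 2401 + 256 = 6436
||x||_4 = (6436)^(1/4) = 8.9568

8.9568


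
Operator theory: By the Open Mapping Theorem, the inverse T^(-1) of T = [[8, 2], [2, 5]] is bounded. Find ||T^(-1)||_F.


det(T) = 8*5 - 2*2 = 36
T^(-1) = (1/36) * [[5, -2], [-2, 8]] = [[0.1389, -0.0556], [-0.0556, 0.2222]]
||T^(-1)||_F^2 = 0.1389^2 + (-0.0556)^2 + (-0.0556)^2 + 0.2222^2 = 0.0748
||T^(-1)||_F = sqrt(0.0748) = 0.2736

0.2736


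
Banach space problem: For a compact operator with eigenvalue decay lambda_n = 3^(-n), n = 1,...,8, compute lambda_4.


The eigenvalue formula gives lambda_4 = 1/3^4
= 1/81
= 0.0123

0.0123


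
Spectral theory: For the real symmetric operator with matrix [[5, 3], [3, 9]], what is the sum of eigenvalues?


For a self-adjoint (symmetric) matrix, the eigenvalues are real.
The sum of eigenvalues equals the trace of the matrix.
trace = 5 + 9 = 14

14


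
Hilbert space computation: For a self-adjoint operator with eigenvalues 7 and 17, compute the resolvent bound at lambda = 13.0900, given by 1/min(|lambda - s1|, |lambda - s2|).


dist(13.0900, {7, 17}) = min(|13.0900 - 7|, |13.0900 - 17|)
= min(6.0900, 3.9100) = 3.9100
Resolvent bound = 1/3.9100 = 0.2558

0.2558


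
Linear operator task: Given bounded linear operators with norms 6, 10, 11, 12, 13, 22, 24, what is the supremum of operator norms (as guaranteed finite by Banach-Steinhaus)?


By the Uniform Boundedness Principle, the supremum of norms is finite.
sup_k ||T_k|| = max(6, 10, 11, 12, 13, 22, 24) = 24

24


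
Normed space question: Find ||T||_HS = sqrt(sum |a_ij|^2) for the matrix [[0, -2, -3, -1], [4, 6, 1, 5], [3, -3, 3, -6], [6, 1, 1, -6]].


The Hilbert-Schmidt norm is sqrt(sum of squares of all entries).
Sum of squares = 0^2 + (-2)^2 + (-3)^2 + (-1)^2 + 4^2 + 6^2 + 1^2 + 5^2 + 3^2 + (-3)^2 + 3^2 + (-6)^2 + 6^2 + 1^2 + 1^2 + (-6)^2
= 0 + 4 + 9 + 1 + 16 + 36 + 1 + 25 + 9 + 9 + 9 + 36 + 36 + 1 + 1 + 36 = 229
||T||_HS = sqrt(229) = 15.1327

15.1327


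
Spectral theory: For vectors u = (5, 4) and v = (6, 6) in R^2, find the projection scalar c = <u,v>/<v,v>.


Computing <u,v> = 5*6 + 4*6 = 54
Computing <v,v> = 6^2 + 6^2 = 72
Projection coefficient = 54/72 = 0.7500

0.7500


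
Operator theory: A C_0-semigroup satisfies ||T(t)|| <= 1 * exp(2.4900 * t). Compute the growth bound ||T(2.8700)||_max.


||T(2.8700)|| <= 1 * exp(2.4900 * 2.8700)
= 1 * exp(7.1463)
= 1 * 1269.4005
= 1269.4005

1269.4005


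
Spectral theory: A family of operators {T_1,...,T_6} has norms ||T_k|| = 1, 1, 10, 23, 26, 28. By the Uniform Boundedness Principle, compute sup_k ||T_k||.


By the Uniform Boundedness Principle, the supremum of norms is finite.
sup_k ||T_k|| = max(1, 1, 10, 23, 26, 28) = 28

28


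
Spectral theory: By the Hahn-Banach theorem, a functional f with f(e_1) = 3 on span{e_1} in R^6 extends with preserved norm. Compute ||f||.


The norm of f is given by ||f|| = sup_{||x||=1} |f(x)|.
On span{e_1}, ||e_1|| = 1, so ||f|| = |f(e_1)| / ||e_1||
= |3| / 1 = 3.0000

3.0000


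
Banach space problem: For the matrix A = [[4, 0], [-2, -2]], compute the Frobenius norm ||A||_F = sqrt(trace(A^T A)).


||A||_F^2 = sum a_ij^2
= 4^2 + 0^2 + (-2)^2 + (-2)^2
= 16 + 0 + 4 + 4 = 24
||A||_F = sqrt(24) = 4.8990

4.8990


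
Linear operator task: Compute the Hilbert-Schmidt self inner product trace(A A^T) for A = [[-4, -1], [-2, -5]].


trace(A * A^T) = sum of squares of all entries
= (-4)^2 + (-1)^2 + (-2)^2 + (-5)^2
= 16 + 1 + 4 + 25
= 46

46


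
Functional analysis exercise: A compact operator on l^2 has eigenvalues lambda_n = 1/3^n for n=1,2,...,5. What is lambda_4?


The eigenvalue formula gives lambda_4 = 1/3^4
= 1/81
= 0.0123

0.0123


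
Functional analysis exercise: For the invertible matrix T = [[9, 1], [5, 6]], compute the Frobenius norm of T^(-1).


det(T) = 9*6 - 1*5 = 49
T^(-1) = (1/49) * [[6, -1], [-5, 9]] = [[0.1224, -0.0204], [-0.1020, 0.1837]]
||T^(-1)||_F^2 = 0.1224^2 + (-0.0204)^2 + (-0.1020)^2 + 0.1837^2 = 0.0596
||T^(-1)||_F = sqrt(0.0596) = 0.2440

0.2440


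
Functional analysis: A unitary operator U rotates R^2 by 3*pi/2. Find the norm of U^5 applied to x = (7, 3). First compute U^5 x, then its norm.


U is a rotation by theta = 3*pi/2
U^5 = rotation by 5*theta = 15*pi/2 = 3*pi/2 (mod 2*pi)
cos(3*pi/2) = 0.0000, sin(3*pi/2) = -1.0000
U^5 x = (0.0000 * 7 - -1.0000 * 3, -1.0000 * 7 + 0.0000 * 3)
= (3.0000, -7.0000)
||U^5 x|| = sqrt(3.0000^2 + (-7.0000)^2) = sqrt(58.0000) = 7.6158

7.6158


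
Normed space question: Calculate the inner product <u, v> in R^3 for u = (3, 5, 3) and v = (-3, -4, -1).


Computing the standard inner product <u, v> = sum u_i * v_i
= 3*-3 + 5*-4 + 3*-1
= -9 + -20 + -3
= -32

-32


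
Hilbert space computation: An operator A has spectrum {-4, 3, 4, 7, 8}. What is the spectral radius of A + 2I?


Spectrum of A + 2I = {-2, 5, 6, 9, 10}
Spectral radius = max |lambda| over the shifted spectrum
= max(2, 5, 6, 9, 10) = 10

10


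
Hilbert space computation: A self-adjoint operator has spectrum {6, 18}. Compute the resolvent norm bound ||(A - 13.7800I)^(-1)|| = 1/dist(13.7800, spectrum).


dist(13.7800, {6, 18}) = min(|13.7800 - 6|, |13.7800 - 18|)
= min(7.7800, 4.2200) = 4.2200
Resolvent bound = 1/4.2200 = 0.2370

0.2370


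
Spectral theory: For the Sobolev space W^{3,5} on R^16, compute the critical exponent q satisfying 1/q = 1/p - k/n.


Using the Sobolev embedding formula: 1/q = 1/p - k/n
1/q = 1/5 - 3/16 = 1/80
q = 1/(1/80) = 80

80.0000


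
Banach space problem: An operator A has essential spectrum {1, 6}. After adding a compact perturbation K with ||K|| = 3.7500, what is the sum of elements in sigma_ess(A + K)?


By Weyl's theorem, the essential spectrum is invariant under compact perturbations.
sigma_ess(A + K) = sigma_ess(A) = {1, 6}
Sum = 1 + 6 = 7

7


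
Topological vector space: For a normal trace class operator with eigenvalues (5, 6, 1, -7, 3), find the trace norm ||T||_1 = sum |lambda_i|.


For a normal operator, singular values equal |eigenvalues|.
Trace norm = sum |lambda_i| = 5 + 6 + 1 + 7 + 3
= 22

22


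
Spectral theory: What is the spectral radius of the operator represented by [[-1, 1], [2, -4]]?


For a 2x2 matrix, eigenvalues satisfy lambda^2 - (trace)*lambda + det = 0
trace = -1 + -4 = -5
det = -1*-4 - 1*2 = 2
discriminant = (-5)^2 - 4*(2) = 17
spectral radius = max |eigenvalue| = 4.5616

4.5616


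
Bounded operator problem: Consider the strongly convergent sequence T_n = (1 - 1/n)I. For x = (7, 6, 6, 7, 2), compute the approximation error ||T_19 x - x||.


T_19 x - x = (1 - 1/19)x - x = -x/19
||x|| = sqrt(174) = 13.1909
||T_19 x - x|| = ||x||/19 = 13.1909/19 = 0.6943

0.6943


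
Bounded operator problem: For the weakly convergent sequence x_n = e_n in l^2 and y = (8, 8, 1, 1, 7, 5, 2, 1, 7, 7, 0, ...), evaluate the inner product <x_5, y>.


x_5 = e_5 is the standard basis vector with 1 in position 5.
<x_5, y> = y_5 = 7
As n -> infinity, <x_n, y> -> 0, confirming weak convergence of (x_n) to 0.

7


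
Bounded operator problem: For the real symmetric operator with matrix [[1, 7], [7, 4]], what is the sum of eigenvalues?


For a self-adjoint (symmetric) matrix, the eigenvalues are real.
The sum of eigenvalues equals the trace of the matrix.
trace = 1 + 4 = 5

5


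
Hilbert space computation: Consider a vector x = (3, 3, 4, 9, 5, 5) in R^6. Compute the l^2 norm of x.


The l^2 norm = (sum |x_i|^2)^(1/2)
Sum of 2th powers = 9 + 9 + 16 + 81 + 25 + 25 = 165
||x||_2 = (165)^(1/2) = 12.8452

12.8452


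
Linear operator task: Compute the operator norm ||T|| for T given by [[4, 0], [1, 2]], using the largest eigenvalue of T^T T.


A^T A = [[17, 2], [2, 4]]
trace(A^T A) = 21, det(A^T A) = 64
discriminant = 21^2 - 4*64 = 185
Largest eigenvalue of A^T A = (trace + sqrt(disc))/2 = 17.3007
||T|| = sqrt(17.3007) = 4.1594

4.1594


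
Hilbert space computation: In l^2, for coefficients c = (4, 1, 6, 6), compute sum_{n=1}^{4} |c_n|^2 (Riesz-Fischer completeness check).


sum |c_n|^2 = 4^2 + 1^2 + 6^2 + 6^2
= 16 + 1 + 36 + 36
= 89

89


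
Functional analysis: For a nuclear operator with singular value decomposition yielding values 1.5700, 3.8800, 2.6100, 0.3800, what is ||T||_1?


The nuclear norm is the sum of all singular values.
||T||_1 = 1.5700 + 3.8800 + 2.6100 + 0.3800
= 8.4400

8.4400


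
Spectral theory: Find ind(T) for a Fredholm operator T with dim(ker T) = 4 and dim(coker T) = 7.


The Fredholm index is defined as ind(T) = dim(ker T) - dim(coker T)
= 4 - 7
= -3

-3


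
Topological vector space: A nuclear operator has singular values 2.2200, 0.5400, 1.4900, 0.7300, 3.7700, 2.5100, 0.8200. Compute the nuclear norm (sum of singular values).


The nuclear norm is the sum of all singular values.
||T||_1 = 2.2200 + 0.5400 + 1.4900 + 0.7300 + 3.7700 + 2.5100 + 0.8200
= 12.0800

12.0800


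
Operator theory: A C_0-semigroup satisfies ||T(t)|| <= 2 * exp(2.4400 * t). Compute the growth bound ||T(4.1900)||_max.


||T(4.1900)|| <= 2 * exp(2.4400 * 4.1900)
= 2 * exp(10.2236)
= 2 * 27545.6526
= 55091.3051

55091.3051


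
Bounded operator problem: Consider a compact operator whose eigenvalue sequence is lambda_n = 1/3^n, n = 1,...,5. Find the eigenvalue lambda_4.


The eigenvalue formula gives lambda_4 = 1/3^4
= 1/81
= 0.0123

0.0123


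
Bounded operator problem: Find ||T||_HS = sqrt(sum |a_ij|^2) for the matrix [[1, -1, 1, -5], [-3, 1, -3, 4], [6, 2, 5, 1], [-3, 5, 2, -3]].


The Hilbert-Schmidt norm is sqrt(sum of squares of all entries).
Sum of squares = 1^2 + (-1)^2 + 1^2 + (-5)^2 + (-3)^2 + 1^2 + (-3)^2 + 4^2 + 6^2 + 2^2 + 5^2 + 1^2 + (-3)^2 + 5^2 + 2^2 + (-3)^2
= 1 + 1 + 1 + 25 + 9 + 1 + 9 + 16 + 36 + 4 + 25 + 1 + 9 + 25 + 4 + 9 = 176
||T||_HS = sqrt(176) = 13.2665

13.2665


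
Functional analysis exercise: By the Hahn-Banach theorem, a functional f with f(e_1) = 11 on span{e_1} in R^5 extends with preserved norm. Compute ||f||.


The norm of f is given by ||f|| = sup_{||x||=1} |f(x)|.
On span{e_1}, ||e_1|| = 1, so ||f|| = |f(e_1)| / ||e_1||
= |11| / 1 = 11.0000

11.0000


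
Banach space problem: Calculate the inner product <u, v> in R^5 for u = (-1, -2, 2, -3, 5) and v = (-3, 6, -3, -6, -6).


Computing the standard inner product <u, v> = sum u_i * v_i
= -1*-3 + -2*6 + 2*-3 + -3*-6 + 5*-6
= 3 + -12 + -6 + 18 + -30
= -27

-27


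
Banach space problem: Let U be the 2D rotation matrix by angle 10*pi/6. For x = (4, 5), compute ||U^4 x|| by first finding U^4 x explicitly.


U is a rotation by theta = 10*pi/6
U^4 = rotation by 4*theta = 40*pi/6 = 4*pi/6 (mod 2*pi)
cos(4*pi/6) = -0.5000, sin(4*pi/6) = 0.8660
U^4 x = (-0.5000 * 4 - 0.8660 * 5, 0.8660 * 4 + -0.5000 * 5)
= (-6.3301, 0.9641)
||U^4 x|| = sqrt((-6.3301)^2 + 0.9641^2) = sqrt(41.0000) = 6.4031

6.4031


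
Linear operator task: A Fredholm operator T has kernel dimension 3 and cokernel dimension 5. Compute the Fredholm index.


The Fredholm index is defined as ind(T) = dim(ker T) - dim(coker T)
= 3 - 5
= -2

-2


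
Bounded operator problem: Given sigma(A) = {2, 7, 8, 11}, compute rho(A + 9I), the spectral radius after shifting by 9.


Spectrum of A + 9I = {11, 16, 17, 20}
Spectral radius = max |lambda| over the shifted spectrum
= max(11, 16, 17, 20) = 20

20


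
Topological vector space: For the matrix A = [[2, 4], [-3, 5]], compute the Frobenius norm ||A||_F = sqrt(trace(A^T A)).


||A||_F^2 = sum a_ij^2
= 2^2 + 4^2 + (-3)^2 + 5^2
= 4 + 16 + 9 + 25 = 54
||A||_F = sqrt(54) = 7.3485

7.3485


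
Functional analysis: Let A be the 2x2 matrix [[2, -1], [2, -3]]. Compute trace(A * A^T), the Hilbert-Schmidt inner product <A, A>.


trace(A * A^T) = sum of squares of all entries
= 2^2 + (-1)^2 + 2^2 + (-3)^2
= 4 + 1 + 4 + 9
= 18

18


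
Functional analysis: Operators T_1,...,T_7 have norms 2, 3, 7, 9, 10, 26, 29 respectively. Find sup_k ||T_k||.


By the Uniform Boundedness Principle, the supremum of norms is finite.
sup_k ||T_k|| = max(2, 3, 7, 9, 10, 26, 29) = 29

29


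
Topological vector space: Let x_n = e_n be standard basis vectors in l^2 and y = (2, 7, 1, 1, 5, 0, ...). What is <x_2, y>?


x_2 = e_2 is the standard basis vector with 1 in position 2.
<x_2, y> = y_2 = 7
As n -> infinity, <x_n, y> -> 0, confirming weak convergence of (x_n) to 0.

7


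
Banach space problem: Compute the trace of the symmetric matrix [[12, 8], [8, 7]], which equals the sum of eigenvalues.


For a self-adjoint (symmetric) matrix, the eigenvalues are real.
The sum of eigenvalues equals the trace of the matrix.
trace = 12 + 7 = 19

19


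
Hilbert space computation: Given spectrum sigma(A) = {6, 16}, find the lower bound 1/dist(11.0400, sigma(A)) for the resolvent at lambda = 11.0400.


dist(11.0400, {6, 16}) = min(|11.0400 - 6|, |11.0400 - 16|)
= min(5.0400, 4.9600) = 4.9600
Resolvent bound = 1/4.9600 = 0.2016

0.2016


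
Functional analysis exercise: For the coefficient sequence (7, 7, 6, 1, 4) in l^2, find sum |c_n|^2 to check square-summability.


sum |c_n|^2 = 7^2 + 7^2 + 6^2 + 1^2 + 4^2
= 49 + 49 + 36 + 1 + 16
= 151

151


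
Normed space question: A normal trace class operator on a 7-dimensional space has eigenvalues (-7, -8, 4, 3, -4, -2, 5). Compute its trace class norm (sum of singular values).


For a normal operator, singular values equal |eigenvalues|.
Trace norm = sum |lambda_i| = 7 + 8 + 4 + 3 + 4 + 2 + 5
= 33

33
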